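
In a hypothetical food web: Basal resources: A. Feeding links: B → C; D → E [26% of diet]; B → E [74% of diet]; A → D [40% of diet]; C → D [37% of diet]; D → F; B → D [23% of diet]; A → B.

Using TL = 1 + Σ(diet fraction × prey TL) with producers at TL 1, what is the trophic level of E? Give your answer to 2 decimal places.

B: 1 + 1 = 2
C: 1 + 2 = 3
D: 1 + (0.4×1 + 0.23×2 + 0.37×3) = 2.97
E: 1 + (0.74×2 + 0.26×2.97) = 3.2522
F: 1 + 2.97 = 3.97

3.25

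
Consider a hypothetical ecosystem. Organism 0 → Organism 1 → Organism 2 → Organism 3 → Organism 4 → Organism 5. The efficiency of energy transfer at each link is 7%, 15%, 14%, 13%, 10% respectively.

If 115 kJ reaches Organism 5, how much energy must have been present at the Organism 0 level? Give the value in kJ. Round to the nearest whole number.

Cumulative transfer efficiency: 0.07 × 0.15 × 0.14 × 0.13 × 0.1 = 0.00001911
Organism 0 energy = 115 / 0.00001911 = 6017792 kJ

6017792 kJ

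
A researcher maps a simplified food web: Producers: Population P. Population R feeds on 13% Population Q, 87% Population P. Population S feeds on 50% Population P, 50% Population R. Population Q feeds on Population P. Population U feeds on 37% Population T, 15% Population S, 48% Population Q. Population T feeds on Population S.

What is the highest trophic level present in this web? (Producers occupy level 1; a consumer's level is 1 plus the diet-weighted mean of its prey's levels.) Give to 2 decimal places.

Population Q: 1 + 1 = 2
Population R: 1 + (0.13×2 + 0.87×1) = 2.13
Population S: 1 + (0.5×1 + 0.5×2.13) = 2.565
Population T: 1 + 2.565 = 3.565
Population U: 1 + (0.37×3.565 + 0.15×2.565 + 0.48×2) = 3.6638

3.66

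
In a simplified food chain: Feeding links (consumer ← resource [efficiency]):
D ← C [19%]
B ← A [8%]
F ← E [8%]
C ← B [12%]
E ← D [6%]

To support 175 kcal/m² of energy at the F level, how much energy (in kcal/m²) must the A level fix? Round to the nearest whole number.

19988121 kcal/m²

Cumulative transfer efficiency: 0.08 × 0.12 × 0.19 × 0.06 × 0.08 = 0.0000087552
A energy = 175 / 0.0000087552 = 19988121 kcal/m²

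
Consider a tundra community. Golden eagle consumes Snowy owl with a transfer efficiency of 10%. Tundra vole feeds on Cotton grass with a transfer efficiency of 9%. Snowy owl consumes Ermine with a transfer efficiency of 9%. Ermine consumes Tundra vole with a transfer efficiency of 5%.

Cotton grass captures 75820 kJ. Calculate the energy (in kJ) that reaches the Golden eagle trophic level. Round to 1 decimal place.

3.1 kJ

Tundra vole: 75820 × 0.09 = 6823.8 kJ
Ermine: 6823.8 × 0.05 = 341.19 kJ
Snowy owl: 341.19 × 0.09 = 30.7071 kJ
Golden eagle: 30.7071 × 0.1 = 3.07071 kJ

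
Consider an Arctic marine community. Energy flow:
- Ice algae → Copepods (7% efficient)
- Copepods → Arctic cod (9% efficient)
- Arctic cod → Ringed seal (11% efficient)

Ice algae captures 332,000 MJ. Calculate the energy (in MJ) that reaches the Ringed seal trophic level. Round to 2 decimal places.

230.08 MJ

Copepods: 332000 × 0.07 = 23240 MJ
Arctic cod: 23240 × 0.09 = 2091.6 MJ
Ringed seal: 2091.6 × 0.11 = 230.076 MJ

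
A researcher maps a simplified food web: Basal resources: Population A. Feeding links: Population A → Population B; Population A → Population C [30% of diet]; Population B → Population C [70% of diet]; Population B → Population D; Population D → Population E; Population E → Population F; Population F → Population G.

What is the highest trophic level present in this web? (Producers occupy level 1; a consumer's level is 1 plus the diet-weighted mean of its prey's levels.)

6

Population B: 1 + 1 = 2
Population C: 1 + (0.3×1 + 0.7×2) = 2.7
Population D: 1 + 2 = 3
Population E: 1 + 3 = 4
Population F: 1 + 4 = 5
Population G: 1 + 5 = 6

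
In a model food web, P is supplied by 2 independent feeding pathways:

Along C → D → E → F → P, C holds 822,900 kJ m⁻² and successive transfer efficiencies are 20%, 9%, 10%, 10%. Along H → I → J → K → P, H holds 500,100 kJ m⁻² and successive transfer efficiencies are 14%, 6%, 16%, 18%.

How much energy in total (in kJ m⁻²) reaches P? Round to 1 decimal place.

269.1 kJ m⁻²

Via C: 822900 × 0.2 × 0.09 × 0.1 × 0.1 = 148.122 kJ m⁻²
Via H: 500100 × 0.14 × 0.06 × 0.16 × 0.18 = 120.984192 kJ m⁻²
Total at P: 148.122 + 120.984192 = 269.106192 kJ m⁻²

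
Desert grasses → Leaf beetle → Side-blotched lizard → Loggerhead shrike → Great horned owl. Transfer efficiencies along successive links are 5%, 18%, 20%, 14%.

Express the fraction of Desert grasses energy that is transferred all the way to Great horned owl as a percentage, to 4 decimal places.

0.0252%

Product of link efficiencies: 0.05 × 0.18 × 0.2 × 0.14 = 0.000252
As a percentage: 0.000252 × 100 = 0.0252%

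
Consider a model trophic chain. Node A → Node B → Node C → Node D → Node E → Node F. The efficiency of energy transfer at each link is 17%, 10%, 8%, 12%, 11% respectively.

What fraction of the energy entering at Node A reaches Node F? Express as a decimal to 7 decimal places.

0.0000180

Product of link efficiencies: 0.17 × 0.1 × 0.08 × 0.12 × 0.11 = 0.000017952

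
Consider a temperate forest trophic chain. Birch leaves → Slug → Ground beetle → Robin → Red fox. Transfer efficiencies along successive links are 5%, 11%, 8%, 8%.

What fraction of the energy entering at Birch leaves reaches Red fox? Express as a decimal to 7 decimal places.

0.0000352

Product of link efficiencies: 0.05 × 0.11 × 0.08 × 0.08 = 0.0000352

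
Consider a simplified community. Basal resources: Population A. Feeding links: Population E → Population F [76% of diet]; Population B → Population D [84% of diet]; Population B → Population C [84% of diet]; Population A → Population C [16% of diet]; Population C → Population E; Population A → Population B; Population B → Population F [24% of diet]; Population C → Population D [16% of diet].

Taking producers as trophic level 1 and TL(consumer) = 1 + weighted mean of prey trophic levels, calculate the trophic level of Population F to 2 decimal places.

4.40

Population B: 1 + 1 = 2
Population C: 1 + (0.16×1 + 0.84×2) = 2.84
Population D: 1 + (0.84×2 + 0.16×2.84) = 3.1344
Population E: 1 + 2.84 = 3.84
Population F: 1 + (0.76×3.84 + 0.24×2) = 4.3984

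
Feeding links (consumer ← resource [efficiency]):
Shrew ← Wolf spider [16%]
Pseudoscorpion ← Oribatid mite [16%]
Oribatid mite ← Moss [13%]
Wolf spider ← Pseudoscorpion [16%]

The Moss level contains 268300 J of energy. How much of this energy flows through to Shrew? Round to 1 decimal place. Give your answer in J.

142.9 J

Oribatid mite: 268300 × 0.13 = 34879 J
Pseudoscorpion: 34879 × 0.16 = 5580.64 J
Wolf spider: 5580.64 × 0.16 = 892.9024 J
Shrew: 892.9024 × 0.16 = 142.864384 J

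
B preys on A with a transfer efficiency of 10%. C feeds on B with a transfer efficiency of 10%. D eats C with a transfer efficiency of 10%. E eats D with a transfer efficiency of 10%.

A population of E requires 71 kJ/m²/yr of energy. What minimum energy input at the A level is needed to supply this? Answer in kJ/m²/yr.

Cumulative transfer efficiency: 0.1 × 0.1 × 0.1 × 0.1 = 0.0001
A energy = 71 / 0.0001 = 710000 kJ/m²/yr

710000 kJ/m²/yr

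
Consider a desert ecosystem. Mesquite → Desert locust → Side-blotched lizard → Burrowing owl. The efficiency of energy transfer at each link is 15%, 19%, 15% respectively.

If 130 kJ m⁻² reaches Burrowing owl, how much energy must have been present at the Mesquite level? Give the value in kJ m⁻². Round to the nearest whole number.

Cumulative transfer efficiency: 0.15 × 0.19 × 0.15 = 0.004275
Mesquite energy = 130 / 0.004275 = 30409 kJ m⁻²

30409 kJ m⁻²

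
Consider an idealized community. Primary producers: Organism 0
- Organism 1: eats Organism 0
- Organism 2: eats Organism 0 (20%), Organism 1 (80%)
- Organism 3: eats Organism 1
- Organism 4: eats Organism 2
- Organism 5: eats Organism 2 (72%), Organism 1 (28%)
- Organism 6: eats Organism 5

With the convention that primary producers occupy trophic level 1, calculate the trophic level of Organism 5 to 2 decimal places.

Organism 1: 1 + 1 = 2
Organism 2: 1 + (0.2×1 + 0.8×2) = 2.8
Organism 3: 1 + 2 = 3
Organism 4: 1 + 2.8 = 3.8
Organism 5: 1 + (0.72×2.8 + 0.28×2) = 3.576
Organism 6: 1 + 3.576 = 4.576

3.58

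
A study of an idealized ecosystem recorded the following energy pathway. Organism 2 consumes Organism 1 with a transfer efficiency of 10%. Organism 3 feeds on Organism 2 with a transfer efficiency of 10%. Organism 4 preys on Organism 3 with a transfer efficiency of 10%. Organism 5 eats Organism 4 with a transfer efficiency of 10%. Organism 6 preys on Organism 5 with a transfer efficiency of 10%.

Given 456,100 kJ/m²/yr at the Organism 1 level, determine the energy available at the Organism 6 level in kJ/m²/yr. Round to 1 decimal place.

4.6 kJ/m²/yr

Organism 2: 456100 × 0.1 = 45610 kJ/m²/yr
Organism 3: 45610 × 0.1 = 4561 kJ/m²/yr
Organism 4: 4561 × 0.1 = 456.1 kJ/m²/yr
Organism 5: 456.1 × 0.1 = 45.61 kJ/m²/yr
Organism 6: 45.61 × 0.1 = 4.561 kJ/m²/yr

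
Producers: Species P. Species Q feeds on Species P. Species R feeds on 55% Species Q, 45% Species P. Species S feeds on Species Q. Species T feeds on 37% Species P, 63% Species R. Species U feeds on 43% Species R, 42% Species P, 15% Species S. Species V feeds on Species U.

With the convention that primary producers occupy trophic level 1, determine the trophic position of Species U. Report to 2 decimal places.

2.97

Species Q: 1 + 1 = 2
Species R: 1 + (0.55×2 + 0.45×1) = 2.55
Species S: 1 + 2 = 3
Species T: 1 + (0.37×1 + 0.63×2.55) = 2.9765
Species U: 1 + (0.43×2.55 + 0.42×1 + 0.15×3) = 2.9665
Species V: 1 + 2.9665 = 3.9665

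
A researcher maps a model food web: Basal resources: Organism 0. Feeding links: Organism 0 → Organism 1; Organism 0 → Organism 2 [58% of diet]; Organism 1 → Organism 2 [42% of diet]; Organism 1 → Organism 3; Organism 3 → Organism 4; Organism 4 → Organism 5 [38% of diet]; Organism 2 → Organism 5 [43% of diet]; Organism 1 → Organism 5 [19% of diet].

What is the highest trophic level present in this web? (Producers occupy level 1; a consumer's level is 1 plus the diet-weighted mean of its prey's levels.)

Organism 1: 1 + 1 = 2
Organism 2: 1 + (0.58×1 + 0.42×2) = 2.42
Organism 3: 1 + 2 = 3
Organism 4: 1 + 3 = 4
Organism 5: 1 + (0.38×4 + 0.43×2.42 + 0.19×2) = 3.9406

4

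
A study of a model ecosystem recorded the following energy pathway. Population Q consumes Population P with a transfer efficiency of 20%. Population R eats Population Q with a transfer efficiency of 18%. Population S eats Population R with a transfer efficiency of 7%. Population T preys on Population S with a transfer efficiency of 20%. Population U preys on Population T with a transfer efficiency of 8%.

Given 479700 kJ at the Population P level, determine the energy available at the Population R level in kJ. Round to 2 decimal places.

17269.20 kJ

Population Q: 479700 × 0.2 = 95940 kJ
Population R: 95940 × 0.18 = 17269.2 kJ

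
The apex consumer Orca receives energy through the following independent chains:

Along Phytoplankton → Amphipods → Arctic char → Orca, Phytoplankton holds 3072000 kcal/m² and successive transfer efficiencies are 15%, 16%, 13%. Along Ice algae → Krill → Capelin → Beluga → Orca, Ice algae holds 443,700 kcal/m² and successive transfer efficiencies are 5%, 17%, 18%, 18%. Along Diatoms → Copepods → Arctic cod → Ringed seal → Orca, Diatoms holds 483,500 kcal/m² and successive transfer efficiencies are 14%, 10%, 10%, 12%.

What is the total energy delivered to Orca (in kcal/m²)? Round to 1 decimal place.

9788.1 kcal/m²

Via Phytoplankton: 3072000 × 0.15 × 0.16 × 0.13 = 9584.64 kcal/m²
Via Ice algae: 443700 × 0.05 × 0.17 × 0.18 × 0.18 = 122.19498 kcal/m²
Via Diatoms: 483500 × 0.14 × 0.1 × 0.1 × 0.12 = 81.228 kcal/m²
Total at Orca: 9584.64 + 122.19498 + 81.228 = 9788.06298 kcal/m²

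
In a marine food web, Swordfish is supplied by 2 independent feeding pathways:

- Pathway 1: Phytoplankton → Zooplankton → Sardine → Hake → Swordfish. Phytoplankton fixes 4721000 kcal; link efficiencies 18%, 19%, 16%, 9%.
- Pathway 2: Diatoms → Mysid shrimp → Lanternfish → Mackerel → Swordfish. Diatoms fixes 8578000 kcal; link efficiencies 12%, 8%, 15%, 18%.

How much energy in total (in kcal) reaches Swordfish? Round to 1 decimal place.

Pathway 1: 4721000 × 0.18 × 0.19 × 0.16 × 0.09 = 2324.99808 kcal
Pathway 2: 8578000 × 0.12 × 0.08 × 0.15 × 0.18 = 2223.4176 kcal
Total at Swordfish: 2324.99808 + 2223.4176 = 4548.41568 kcal

4548.4 kcal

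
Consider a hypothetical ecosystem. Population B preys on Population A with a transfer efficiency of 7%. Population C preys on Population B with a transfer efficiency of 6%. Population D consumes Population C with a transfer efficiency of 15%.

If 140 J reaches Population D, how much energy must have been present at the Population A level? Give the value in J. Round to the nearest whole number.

Cumulative transfer efficiency: 0.07 × 0.06 × 0.15 = 0.00063
Population A energy = 140 / 0.00063 = 222222 J

222222 J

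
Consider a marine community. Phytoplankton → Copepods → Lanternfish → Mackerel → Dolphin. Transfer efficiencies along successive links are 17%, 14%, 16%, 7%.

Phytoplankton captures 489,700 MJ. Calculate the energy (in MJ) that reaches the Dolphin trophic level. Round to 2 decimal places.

130.53 MJ

Copepods: 489700 × 0.17 = 83249 MJ
Lanternfish: 83249 × 0.14 = 11654.86 MJ
Mackerel: 11654.86 × 0.16 = 1864.7776 MJ
Dolphin: 1864.7776 × 0.07 = 130.534432 MJ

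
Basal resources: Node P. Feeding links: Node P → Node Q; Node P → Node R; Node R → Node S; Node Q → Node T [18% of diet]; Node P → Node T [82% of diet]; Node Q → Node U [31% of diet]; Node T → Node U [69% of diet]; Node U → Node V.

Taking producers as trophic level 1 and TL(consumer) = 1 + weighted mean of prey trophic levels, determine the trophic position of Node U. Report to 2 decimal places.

Node Q: 1 + 1 = 2
Node R: 1 + 1 = 2
Node S: 1 + 2 = 3
Node T: 1 + (0.18×2 + 0.82×1) = 2.18
Node U: 1 + (0.31×2 + 0.69×2.18) = 3.1242
Node V: 1 + 3.1242 = 4.1242

3.12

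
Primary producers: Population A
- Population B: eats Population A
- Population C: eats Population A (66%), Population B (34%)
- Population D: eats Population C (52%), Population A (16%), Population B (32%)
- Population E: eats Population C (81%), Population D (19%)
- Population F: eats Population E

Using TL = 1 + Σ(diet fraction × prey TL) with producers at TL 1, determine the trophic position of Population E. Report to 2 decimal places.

Population B: 1 + 1 = 2
Population C: 1 + (0.66×1 + 0.34×2) = 2.34
Population D: 1 + (0.52×2.34 + 0.16×1 + 0.32×2) = 3.0168
Population E: 1 + (0.81×2.34 + 0.19×3.0168) = 3.468592
Population F: 1 + 3.468592 = 4.468592

3.47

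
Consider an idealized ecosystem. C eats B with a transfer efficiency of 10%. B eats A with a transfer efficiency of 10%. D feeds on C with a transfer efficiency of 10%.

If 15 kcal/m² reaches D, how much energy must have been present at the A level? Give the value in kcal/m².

15000 kcal/m²

Cumulative transfer efficiency: 0.1 × 0.1 × 0.1 = 0.001
A energy = 15 / 0.001 = 15000 kcal/m²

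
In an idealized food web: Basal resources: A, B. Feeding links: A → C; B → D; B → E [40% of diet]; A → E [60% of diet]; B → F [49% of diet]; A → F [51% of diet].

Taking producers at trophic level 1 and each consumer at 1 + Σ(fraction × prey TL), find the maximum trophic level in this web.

2

C: 1 + 1 = 2
D: 1 + 1 = 2
E: 1 + (0.4×1 + 0.6×1) = 2
F: 1 + (0.49×1 + 0.51×1) = 2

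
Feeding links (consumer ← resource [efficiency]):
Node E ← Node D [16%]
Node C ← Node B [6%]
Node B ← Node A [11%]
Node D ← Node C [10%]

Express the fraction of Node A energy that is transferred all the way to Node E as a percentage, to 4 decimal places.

Product of link efficiencies: 0.11 × 0.06 × 0.1 × 0.16 = 0.0001056
As a percentage: 0.0001056 × 100 = 0.0106%

0.0106%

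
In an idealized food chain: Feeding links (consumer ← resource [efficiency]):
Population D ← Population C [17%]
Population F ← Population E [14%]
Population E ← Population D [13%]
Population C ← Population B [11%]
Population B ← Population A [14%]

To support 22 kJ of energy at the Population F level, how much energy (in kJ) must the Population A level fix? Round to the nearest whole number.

Cumulative transfer efficiency: 0.14 × 0.11 × 0.17 × 0.13 × 0.14 = 0.0000476476
Population A energy = 22 / 0.0000476476 = 461723 kJ

461723 kJ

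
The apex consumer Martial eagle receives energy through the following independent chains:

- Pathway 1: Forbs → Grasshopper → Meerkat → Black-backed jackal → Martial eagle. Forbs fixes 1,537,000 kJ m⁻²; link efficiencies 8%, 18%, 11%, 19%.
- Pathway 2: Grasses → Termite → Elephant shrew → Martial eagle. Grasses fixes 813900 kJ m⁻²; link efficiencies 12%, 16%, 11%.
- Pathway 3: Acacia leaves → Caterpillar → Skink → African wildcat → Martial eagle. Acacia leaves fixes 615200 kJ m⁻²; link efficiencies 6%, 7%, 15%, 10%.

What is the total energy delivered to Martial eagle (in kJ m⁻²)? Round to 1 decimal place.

Pathway 1: 1537000 × 0.08 × 0.18 × 0.11 × 0.19 = 462.57552 kJ m⁻²
Pathway 2: 813900 × 0.12 × 0.16 × 0.11 = 1718.9568 kJ m⁻²
Pathway 3: 615200 × 0.06 × 0.07 × 0.15 × 0.1 = 38.7576 kJ m⁻²
Total at Martial eagle: 462.57552 + 1718.9568 + 38.7576 = 2220.28992 kJ m⁻²

2220.3 kJ m⁻²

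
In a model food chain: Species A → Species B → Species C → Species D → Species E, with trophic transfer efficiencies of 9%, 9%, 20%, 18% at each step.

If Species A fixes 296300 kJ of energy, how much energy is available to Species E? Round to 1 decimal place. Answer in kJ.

86.4 kJ

Species B: 296300 × 0.09 = 26667 kJ
Species C: 26667 × 0.09 = 2400.03 kJ
Species D: 2400.03 × 0.2 = 480.006 kJ
Species E: 480.006 × 0.18 = 86.40108 kJ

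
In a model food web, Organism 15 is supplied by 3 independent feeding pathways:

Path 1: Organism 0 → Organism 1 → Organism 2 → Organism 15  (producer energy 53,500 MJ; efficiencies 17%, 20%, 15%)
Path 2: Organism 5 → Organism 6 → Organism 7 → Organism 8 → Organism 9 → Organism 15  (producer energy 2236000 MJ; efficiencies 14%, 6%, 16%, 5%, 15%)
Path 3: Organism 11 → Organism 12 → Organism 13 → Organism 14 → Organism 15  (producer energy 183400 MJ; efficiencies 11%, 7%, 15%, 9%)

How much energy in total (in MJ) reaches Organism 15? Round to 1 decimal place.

Path 1: 53500 × 0.17 × 0.2 × 0.15 = 272.85 MJ
Path 2: 2236000 × 0.14 × 0.06 × 0.16 × 0.05 × 0.15 = 22.53888 MJ
Path 3: 183400 × 0.11 × 0.07 × 0.15 × 0.09 = 19.06443 MJ
Total at Organism 15: 272.85 + 22.53888 + 19.06443 = 314.45331 MJ

314.5 MJ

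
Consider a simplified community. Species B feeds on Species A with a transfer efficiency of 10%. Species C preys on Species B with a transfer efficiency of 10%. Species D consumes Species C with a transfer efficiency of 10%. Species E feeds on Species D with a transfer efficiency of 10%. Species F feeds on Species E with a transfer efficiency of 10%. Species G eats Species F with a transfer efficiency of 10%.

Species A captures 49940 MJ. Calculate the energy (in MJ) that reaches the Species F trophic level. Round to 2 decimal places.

Species B: 49940 × 0.1 = 4994 MJ
Species C: 4994 × 0.1 = 499.4 MJ
Species D: 499.4 × 0.1 = 49.94 MJ
Species E: 49.94 × 0.1 = 4.994 MJ
Species F: 4.994 × 0.1 = 0.4994 MJ

0.50 MJ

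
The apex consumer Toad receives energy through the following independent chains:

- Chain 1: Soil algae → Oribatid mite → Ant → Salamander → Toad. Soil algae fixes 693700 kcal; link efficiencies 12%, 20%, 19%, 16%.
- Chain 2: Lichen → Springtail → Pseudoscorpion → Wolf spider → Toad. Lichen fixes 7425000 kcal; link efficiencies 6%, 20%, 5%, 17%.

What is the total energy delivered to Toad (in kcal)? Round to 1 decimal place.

1263.5 kcal

Chain 1: 693700 × 0.12 × 0.2 × 0.19 × 0.16 = 506.12352 kcal
Chain 2: 7425000 × 0.06 × 0.2 × 0.05 × 0.17 = 757.35 kcal
Total at Toad: 506.12352 + 757.35 = 1263.47352 kcal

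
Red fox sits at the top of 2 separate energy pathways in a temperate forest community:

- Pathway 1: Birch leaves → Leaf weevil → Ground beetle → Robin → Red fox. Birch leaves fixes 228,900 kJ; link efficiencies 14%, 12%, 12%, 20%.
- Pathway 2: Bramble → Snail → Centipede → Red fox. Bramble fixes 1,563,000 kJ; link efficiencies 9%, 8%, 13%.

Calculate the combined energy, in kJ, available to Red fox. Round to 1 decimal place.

Pathway 1: 228900 × 0.14 × 0.12 × 0.12 × 0.2 = 92.29248 kJ
Pathway 2: 1563000 × 0.09 × 0.08 × 0.13 = 1462.968 kJ
Total at Red fox: 92.29248 + 1462.968 = 1555.26048 kJ

1555.3 kJ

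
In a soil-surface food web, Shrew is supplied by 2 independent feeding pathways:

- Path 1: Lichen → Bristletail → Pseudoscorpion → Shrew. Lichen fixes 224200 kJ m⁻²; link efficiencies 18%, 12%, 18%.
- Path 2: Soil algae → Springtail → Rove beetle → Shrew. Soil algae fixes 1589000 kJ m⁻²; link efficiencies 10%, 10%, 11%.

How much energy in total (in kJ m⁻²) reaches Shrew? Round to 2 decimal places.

2619.59 kJ m⁻²

Path 1: 224200 × 0.18 × 0.12 × 0.18 = 871.6896 kJ m⁻²
Path 2: 1589000 × 0.1 × 0.1 × 0.11 = 1747.9 kJ m⁻²
Total at Shrew: 871.6896 + 1747.9 = 2619.5896 kJ m⁻²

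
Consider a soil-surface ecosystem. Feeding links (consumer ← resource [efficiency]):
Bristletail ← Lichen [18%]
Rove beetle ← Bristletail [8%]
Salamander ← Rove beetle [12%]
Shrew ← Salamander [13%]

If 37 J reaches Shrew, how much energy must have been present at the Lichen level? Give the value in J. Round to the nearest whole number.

164708 J

Cumulative transfer efficiency: 0.18 × 0.08 × 0.12 × 0.13 = 0.00022464
Lichen energy = 37 / 0.00022464 = 164708 J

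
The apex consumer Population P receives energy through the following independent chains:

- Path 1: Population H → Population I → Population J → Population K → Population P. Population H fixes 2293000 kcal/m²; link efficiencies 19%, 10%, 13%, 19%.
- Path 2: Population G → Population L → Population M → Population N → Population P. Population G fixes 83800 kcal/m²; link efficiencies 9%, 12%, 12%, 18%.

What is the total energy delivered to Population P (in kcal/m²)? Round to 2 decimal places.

Path 1: 2293000 × 0.19 × 0.1 × 0.13 × 0.19 = 1076.1049 kcal/m²
Path 2: 83800 × 0.09 × 0.12 × 0.12 × 0.18 = 19.548864 kcal/m²
Total at Population P: 1076.1049 + 19.548864 = 1095.653764 kcal/m²

1095.65 kcal/m²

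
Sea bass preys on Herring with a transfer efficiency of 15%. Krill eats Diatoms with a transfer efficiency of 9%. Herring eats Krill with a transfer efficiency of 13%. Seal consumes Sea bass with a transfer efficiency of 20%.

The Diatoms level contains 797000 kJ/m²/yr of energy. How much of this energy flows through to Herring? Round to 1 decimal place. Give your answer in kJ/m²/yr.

Krill: 797000 × 0.09 = 71730 kJ/m²/yr
Herring: 71730 × 0.13 = 9324.9 kJ/m²/yr

9324.9 kJ/m²/yr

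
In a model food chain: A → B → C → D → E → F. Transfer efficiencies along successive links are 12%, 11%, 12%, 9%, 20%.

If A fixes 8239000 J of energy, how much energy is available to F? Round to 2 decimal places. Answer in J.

234.91 J

B: 8239000 × 0.12 = 988680 J
C: 988680 × 0.11 = 108754.8 J
D: 108754.8 × 0.12 = 13050.576 J
E: 13050.576 × 0.09 = 1174.55184 J
F: 1174.55184 × 0.2 = 234.910368 J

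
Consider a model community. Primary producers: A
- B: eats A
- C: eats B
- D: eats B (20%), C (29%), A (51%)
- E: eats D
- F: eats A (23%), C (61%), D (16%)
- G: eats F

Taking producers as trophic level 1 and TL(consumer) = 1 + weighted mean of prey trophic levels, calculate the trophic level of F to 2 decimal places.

3.50

B: 1 + 1 = 2
C: 1 + 2 = 3
D: 1 + (0.2×2 + 0.29×3 + 0.51×1) = 2.78
E: 1 + 2.78 = 3.78
F: 1 + (0.23×1 + 0.61×3 + 0.16×2.78) = 3.5048
G: 1 + 3.5048 = 4.5048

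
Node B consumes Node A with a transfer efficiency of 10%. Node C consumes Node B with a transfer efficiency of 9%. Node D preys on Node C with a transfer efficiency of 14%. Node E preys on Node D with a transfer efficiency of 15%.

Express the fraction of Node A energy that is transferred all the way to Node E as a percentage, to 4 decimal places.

Product of link efficiencies: 0.1 × 0.09 × 0.14 × 0.15 = 0.000189
As a percentage: 0.000189 × 100 = 0.0189%

0.0189%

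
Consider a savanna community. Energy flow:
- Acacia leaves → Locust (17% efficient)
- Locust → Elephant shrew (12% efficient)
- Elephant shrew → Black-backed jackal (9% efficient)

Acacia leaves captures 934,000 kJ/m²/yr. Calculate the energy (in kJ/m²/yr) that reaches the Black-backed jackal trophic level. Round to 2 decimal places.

Locust: 934000 × 0.17 = 158780 kJ/m²/yr
Elephant shrew: 158780 × 0.12 = 19053.6 kJ/m²/yr
Black-backed jackal: 19053.6 × 0.09 = 1714.824 kJ/m²/yr

1714.82 kJ/m²/yr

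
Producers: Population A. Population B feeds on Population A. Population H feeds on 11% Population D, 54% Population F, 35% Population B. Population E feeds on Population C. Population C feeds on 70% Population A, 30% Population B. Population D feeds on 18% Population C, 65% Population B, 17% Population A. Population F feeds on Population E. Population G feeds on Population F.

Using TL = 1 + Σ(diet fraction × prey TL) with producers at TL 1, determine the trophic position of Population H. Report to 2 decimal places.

4.34

Population B: 1 + 1 = 2
Population C: 1 + (0.7×1 + 0.3×2) = 2.3
Population D: 1 + (0.18×2.3 + 0.65×2 + 0.17×1) = 2.884
Population E: 1 + 2.3 = 3.3
Population F: 1 + 3.3 = 4.3
Population G: 1 + 4.3 = 5.3
Population H: 1 + (0.11×2.884 + 0.54×4.3 + 0.35×2) = 4.33924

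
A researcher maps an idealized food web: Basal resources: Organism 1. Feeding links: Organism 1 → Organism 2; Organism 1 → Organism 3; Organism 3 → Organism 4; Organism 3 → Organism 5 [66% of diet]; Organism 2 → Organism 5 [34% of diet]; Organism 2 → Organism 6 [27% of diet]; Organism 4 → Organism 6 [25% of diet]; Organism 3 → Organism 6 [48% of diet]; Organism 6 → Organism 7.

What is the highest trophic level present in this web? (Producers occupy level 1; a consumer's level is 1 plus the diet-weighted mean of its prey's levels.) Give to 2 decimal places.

Organism 2: 1 + 1 = 2
Organism 3: 1 + 1 = 2
Organism 4: 1 + 2 = 3
Organism 5: 1 + (0.66×2 + 0.34×2) = 3
Organism 6: 1 + (0.27×2 + 0.25×3 + 0.48×2) = 3.25
Organism 7: 1 + 3.25 = 4.25

4.25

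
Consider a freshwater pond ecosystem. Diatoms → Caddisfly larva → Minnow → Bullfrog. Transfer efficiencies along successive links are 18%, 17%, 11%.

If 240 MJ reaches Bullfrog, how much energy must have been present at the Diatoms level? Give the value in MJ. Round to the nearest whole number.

71301 MJ

Cumulative transfer efficiency: 0.18 × 0.17 × 0.11 = 0.003366
Diatoms energy = 240 / 0.003366 = 71301 MJ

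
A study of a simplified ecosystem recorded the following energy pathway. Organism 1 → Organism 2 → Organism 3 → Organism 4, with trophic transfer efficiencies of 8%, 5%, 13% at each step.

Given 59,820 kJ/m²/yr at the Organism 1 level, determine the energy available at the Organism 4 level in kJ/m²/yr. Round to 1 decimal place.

Organism 2: 59820 × 0.08 = 4785.6 kJ/m²/yr
Organism 3: 4785.6 × 0.05 = 239.28 kJ/m²/yr
Organism 4: 239.28 × 0.13 = 31.1064 kJ/m²/yr

31.1 kJ/m²/yr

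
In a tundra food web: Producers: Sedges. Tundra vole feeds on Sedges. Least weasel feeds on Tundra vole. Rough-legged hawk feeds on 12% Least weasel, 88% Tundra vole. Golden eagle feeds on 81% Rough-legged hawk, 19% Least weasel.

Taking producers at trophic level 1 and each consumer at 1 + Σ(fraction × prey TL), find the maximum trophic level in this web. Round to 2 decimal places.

4.10

Tundra vole: 1 + 1 = 2
Least weasel: 1 + 2 = 3
Rough-legged hawk: 1 + (0.12×3 + 0.88×2) = 3.12
Golden eagle: 1 + (0.81×3.12 + 0.19×3) = 4.0972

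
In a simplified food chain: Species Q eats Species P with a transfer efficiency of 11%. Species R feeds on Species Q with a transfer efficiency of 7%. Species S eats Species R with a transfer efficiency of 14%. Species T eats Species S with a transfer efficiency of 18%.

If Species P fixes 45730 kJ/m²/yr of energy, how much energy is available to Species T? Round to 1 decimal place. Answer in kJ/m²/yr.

8.9 kJ/m²/yr

Species Q: 45730 × 0.11 = 5030.3 kJ/m²/yr
Species R: 5030.3 × 0.07 = 352.121 kJ/m²/yr
Species S: 352.121 × 0.14 = 49.29694 kJ/m²/yr
Species T: 49.29694 × 0.18 = 8.8734492 kJ/m²/yr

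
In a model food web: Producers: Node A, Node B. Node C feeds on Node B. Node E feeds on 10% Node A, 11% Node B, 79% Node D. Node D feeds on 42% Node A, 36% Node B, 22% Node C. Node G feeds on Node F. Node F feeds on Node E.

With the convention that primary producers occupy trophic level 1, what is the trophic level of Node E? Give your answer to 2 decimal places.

2.96

Node C: 1 + 1 = 2
Node D: 1 + (0.42×1 + 0.36×1 + 0.22×2) = 2.22
Node E: 1 + (0.1×1 + 0.11×1 + 0.79×2.22) = 2.9638
Node F: 1 + 2.9638 = 3.9638
Node G: 1 + 3.9638 = 4.9638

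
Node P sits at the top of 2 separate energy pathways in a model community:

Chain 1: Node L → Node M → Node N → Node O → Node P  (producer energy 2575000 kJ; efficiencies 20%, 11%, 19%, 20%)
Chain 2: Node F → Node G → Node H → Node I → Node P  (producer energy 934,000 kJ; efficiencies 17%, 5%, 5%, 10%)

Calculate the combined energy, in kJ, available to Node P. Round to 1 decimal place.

Chain 1: 2575000 × 0.2 × 0.11 × 0.19 × 0.2 = 2152.7 kJ
Chain 2: 934000 × 0.17 × 0.05 × 0.05 × 0.1 = 39.695 kJ
Total at Node P: 2152.7 + 39.695 = 2192.395 kJ

2192.4 kJ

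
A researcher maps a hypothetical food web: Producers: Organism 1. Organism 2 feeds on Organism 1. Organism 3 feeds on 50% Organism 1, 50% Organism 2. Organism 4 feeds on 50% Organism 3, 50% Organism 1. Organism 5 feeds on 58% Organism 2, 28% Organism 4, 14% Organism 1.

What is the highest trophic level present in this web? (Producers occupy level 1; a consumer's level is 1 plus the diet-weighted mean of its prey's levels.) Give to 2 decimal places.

Organism 2: 1 + 1 = 2
Organism 3: 1 + (0.5×1 + 0.5×2) = 2.5
Organism 4: 1 + (0.5×2.5 + 0.5×1) = 2.75
Organism 5: 1 + (0.58×2 + 0.28×2.75 + 0.14×1) = 3.07

3.07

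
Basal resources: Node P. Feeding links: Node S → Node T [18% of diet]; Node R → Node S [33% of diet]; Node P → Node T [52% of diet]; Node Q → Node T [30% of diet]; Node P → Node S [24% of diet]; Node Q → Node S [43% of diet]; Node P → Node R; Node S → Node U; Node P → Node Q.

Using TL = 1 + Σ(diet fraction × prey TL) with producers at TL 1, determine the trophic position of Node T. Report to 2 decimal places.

Node Q: 1 + 1 = 2
Node R: 1 + 1 = 2
Node S: 1 + (0.24×1 + 0.33×2 + 0.43×2) = 2.76
Node T: 1 + (0.18×2.76 + 0.52×1 + 0.3×2) = 2.6168
Node U: 1 + 2.76 = 3.76

2.62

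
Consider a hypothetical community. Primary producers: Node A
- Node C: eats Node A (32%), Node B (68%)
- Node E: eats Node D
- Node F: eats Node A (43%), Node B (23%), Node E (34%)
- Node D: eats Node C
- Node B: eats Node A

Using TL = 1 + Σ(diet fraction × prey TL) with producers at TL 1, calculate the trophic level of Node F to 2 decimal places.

Node B: 1 + 1 = 2
Node C: 1 + (0.32×1 + 0.68×2) = 2.68
Node D: 1 + 2.68 = 3.68
Node E: 1 + 3.68 = 4.68
Node F: 1 + (0.43×1 + 0.23×2 + 0.34×4.68) = 3.4812

3.48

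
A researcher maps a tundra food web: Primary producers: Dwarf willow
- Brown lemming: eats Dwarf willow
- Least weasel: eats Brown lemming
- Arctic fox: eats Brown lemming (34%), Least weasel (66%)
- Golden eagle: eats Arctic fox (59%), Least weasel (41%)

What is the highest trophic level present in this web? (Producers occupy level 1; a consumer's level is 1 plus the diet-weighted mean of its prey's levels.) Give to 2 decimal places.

Brown lemming: 1 + 1 = 2
Least weasel: 1 + 2 = 3
Arctic fox: 1 + (0.34×2 + 0.66×3) = 3.66
Golden eagle: 1 + (0.59×3.66 + 0.41×3) = 4.3894

4.39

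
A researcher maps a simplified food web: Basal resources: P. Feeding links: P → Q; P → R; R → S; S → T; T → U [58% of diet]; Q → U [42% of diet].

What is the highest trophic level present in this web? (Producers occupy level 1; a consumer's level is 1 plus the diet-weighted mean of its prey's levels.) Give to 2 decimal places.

Q: 1 + 1 = 2
R: 1 + 1 = 2
S: 1 + 2 = 3
T: 1 + 3 = 4
U: 1 + (0.58×4 + 0.42×2) = 4.16

4.16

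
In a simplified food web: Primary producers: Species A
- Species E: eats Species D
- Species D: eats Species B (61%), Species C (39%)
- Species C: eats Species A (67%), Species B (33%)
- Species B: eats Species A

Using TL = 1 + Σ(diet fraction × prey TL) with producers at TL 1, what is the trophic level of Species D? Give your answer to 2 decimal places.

Species B: 1 + 1 = 2
Species C: 1 + (0.67×1 + 0.33×2) = 2.33
Species D: 1 + (0.61×2 + 0.39×2.33) = 3.1287
Species E: 1 + 3.1287 = 4.1287

3.13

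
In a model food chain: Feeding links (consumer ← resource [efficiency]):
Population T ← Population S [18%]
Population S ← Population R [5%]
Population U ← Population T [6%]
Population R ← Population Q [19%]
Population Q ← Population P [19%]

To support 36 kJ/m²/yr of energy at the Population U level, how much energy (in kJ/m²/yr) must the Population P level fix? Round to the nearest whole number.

1846722 kJ/m²/yr

Cumulative transfer efficiency: 0.19 × 0.19 × 0.05 × 0.18 × 0.06 = 0.000019494
Population P energy = 36 / 0.000019494 = 1846722 kJ/m²/yr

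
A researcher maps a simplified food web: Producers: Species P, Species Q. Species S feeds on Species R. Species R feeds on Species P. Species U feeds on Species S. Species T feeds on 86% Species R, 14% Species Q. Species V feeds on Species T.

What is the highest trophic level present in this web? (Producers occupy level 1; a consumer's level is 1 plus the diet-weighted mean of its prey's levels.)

4

Species R: 1 + 1 = 2
Species S: 1 + 2 = 3
Species T: 1 + (0.86×2 + 0.14×1) = 2.86
Species U: 1 + 3 = 4
Species V: 1 + 2.86 = 3.86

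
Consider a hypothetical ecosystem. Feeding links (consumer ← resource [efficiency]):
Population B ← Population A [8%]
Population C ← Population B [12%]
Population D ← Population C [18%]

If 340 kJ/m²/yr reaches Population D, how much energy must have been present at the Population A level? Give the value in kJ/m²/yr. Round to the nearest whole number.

196759 kJ/m²/yr

Cumulative transfer efficiency: 0.08 × 0.12 × 0.18 = 0.001728
Population A energy = 340 / 0.001728 = 196759 kJ/m²/yr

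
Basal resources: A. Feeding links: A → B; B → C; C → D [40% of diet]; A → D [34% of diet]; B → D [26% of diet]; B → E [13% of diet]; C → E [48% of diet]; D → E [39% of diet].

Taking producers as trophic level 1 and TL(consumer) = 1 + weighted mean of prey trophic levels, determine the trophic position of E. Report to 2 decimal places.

3.89

B: 1 + 1 = 2
C: 1 + 2 = 3
D: 1 + (0.4×3 + 0.34×1 + 0.26×2) = 3.06
E: 1 + (0.13×2 + 0.48×3 + 0.39×3.06) = 3.8934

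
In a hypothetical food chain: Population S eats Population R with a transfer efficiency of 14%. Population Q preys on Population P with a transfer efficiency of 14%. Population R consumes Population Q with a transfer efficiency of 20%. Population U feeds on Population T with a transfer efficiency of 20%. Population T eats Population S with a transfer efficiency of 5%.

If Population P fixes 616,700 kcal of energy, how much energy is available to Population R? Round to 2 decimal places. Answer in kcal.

Population Q: 616700 × 0.14 = 86338 kcal
Population R: 86338 × 0.2 = 17267.6 kcal

17267.60 kcal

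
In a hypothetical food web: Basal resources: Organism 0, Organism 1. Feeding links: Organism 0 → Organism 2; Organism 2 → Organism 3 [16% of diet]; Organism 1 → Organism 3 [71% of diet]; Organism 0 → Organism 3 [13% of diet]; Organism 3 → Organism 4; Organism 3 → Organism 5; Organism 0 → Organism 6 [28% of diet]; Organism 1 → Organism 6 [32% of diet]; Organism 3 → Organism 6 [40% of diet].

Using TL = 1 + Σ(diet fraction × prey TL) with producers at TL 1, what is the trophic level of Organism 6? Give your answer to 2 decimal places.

2.46

Organism 2: 1 + 1 = 2
Organism 3: 1 + (0.16×2 + 0.71×1 + 0.13×1) = 2.16
Organism 4: 1 + 2.16 = 3.16
Organism 5: 1 + 2.16 = 3.16
Organism 6: 1 + (0.28×1 + 0.32×1 + 0.4×2.16) = 2.464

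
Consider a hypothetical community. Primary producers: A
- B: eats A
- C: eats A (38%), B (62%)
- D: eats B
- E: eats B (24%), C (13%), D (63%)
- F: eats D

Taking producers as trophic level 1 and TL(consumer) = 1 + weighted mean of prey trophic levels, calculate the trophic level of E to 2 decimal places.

B: 1 + 1 = 2
C: 1 + (0.38×1 + 0.62×2) = 2.62
D: 1 + 2 = 3
E: 1 + (0.24×2 + 0.13×2.62 + 0.63×3) = 3.7106
F: 1 + 3 = 4

3.71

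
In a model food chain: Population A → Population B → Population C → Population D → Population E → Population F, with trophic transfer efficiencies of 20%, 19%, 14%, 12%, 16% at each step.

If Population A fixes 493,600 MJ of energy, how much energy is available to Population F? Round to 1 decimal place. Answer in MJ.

Population B: 493600 × 0.2 = 98720 MJ
Population C: 98720 × 0.19 = 18756.8 MJ
Population D: 18756.8 × 0.14 = 2625.952 MJ
Population E: 2625.952 × 0.12 = 315.11424 MJ
Population F: 315.11424 × 0.16 = 50.4182784 MJ

50.4 MJ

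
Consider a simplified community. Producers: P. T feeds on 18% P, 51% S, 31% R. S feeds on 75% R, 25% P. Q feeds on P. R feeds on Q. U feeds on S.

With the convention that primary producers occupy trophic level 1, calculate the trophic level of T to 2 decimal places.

Q: 1 + 1 = 2
R: 1 + 2 = 3
S: 1 + (0.75×3 + 0.25×1) = 3.5
T: 1 + (0.18×1 + 0.51×3.5 + 0.31×3) = 3.895
U: 1 + 3.5 = 4.5

3.90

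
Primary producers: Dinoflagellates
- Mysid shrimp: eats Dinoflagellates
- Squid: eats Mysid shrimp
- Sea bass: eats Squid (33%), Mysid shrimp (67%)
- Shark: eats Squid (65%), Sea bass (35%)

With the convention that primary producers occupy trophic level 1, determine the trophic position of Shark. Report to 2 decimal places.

4.12

Mysid shrimp: 1 + 1 = 2
Squid: 1 + 2 = 3
Sea bass: 1 + (0.33×3 + 0.67×2) = 3.33
Shark: 1 + (0.65×3 + 0.35×3.33) = 4.1155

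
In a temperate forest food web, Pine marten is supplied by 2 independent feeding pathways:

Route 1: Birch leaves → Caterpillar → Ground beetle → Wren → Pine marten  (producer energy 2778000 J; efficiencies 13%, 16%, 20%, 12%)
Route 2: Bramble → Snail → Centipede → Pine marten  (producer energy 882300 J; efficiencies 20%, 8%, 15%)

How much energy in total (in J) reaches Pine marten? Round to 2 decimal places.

3504.30 J

Route 1: 2778000 × 0.13 × 0.16 × 0.2 × 0.12 = 1386.7776 J
Route 2: 882300 × 0.2 × 0.08 × 0.15 = 2117.52 J
Total at Pine marten: 1386.7776 + 2117.52 = 3504.2976 J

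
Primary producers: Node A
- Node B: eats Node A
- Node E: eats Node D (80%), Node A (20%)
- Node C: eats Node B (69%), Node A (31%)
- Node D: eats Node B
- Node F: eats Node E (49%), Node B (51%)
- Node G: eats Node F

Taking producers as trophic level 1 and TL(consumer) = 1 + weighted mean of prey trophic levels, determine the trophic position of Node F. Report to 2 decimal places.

Node B: 1 + 1 = 2
Node C: 1 + (0.69×2 + 0.31×1) = 2.69
Node D: 1 + 2 = 3
Node E: 1 + (0.8×3 + 0.2×1) = 3.6
Node F: 1 + (0.49×3.6 + 0.51×2) = 3.784
Node G: 1 + 3.784 = 4.784

3.78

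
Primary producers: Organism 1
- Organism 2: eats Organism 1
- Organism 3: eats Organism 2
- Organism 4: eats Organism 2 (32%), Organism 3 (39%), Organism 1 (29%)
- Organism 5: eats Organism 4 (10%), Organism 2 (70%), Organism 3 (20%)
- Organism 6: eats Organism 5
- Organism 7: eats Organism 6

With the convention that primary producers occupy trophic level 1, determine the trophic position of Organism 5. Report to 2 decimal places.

Organism 2: 1 + 1 = 2
Organism 3: 1 + 2 = 3
Organism 4: 1 + (0.32×2 + 0.39×3 + 0.29×1) = 3.1
Organism 5: 1 + (0.1×3.1 + 0.7×2 + 0.2×3) = 3.31
Organism 6: 1 + 3.31 = 4.31
Organism 7: 1 + 4.31 = 5.31

3.31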